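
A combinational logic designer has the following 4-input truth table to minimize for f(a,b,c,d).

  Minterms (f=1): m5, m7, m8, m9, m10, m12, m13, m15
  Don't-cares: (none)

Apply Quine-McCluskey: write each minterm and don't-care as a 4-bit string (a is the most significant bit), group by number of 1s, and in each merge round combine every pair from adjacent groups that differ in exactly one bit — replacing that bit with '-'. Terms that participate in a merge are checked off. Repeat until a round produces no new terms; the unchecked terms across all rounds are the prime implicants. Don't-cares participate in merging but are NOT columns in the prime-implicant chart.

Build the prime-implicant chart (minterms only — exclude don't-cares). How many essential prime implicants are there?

Round 0: 0101✓ 0111✓ 1000✓ 1001✓ 1010✓ 1100✓ 1101✓ 1111✓
Round 1: -101✓ -111✓ 01-1✓ 1-00✓ 1-01✓ 10-0 100-✓ 11-1✓ 110-✓
Round 2: -1-1 1-0-
PIs = {-1-1, 1-0-, 10-0}
Coverage chart:
  m5: -1-1 ←essential
  m7: -1-1 ←essential
  m8: 1-0-,10-0
  m9: 1-0- ←essential
  m10: 10-0 ←essential
  m12: 1-0- ←essential
  m13: -1-1,1-0-
  m15: -1-1 ←essential
Essential: -1-1, 1-0-, 10-0

3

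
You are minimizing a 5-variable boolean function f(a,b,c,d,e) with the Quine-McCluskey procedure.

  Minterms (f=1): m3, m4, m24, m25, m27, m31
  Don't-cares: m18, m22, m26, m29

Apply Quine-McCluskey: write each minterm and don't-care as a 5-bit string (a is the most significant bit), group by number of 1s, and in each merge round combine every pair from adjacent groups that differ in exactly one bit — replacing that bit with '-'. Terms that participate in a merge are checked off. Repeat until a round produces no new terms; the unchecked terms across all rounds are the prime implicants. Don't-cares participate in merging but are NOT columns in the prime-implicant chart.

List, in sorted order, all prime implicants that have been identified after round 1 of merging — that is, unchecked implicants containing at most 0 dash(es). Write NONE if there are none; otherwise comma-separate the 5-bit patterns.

00011, 00100

Round 0: 00011 00100 10010✓ 10110✓ 11000✓ 11001✓ 11010✓ 11011✓ 11101✓ 11111✓
Round 1: 1-010 10-10 11-01✓ 11-11✓ 110-0✓ 110-1✓ 1100-✓ 1101-✓ 111-1✓
Round 2: 11--1 110--
PIs = {00011, 00100, 1-010, 10-10, 11--1, 110--}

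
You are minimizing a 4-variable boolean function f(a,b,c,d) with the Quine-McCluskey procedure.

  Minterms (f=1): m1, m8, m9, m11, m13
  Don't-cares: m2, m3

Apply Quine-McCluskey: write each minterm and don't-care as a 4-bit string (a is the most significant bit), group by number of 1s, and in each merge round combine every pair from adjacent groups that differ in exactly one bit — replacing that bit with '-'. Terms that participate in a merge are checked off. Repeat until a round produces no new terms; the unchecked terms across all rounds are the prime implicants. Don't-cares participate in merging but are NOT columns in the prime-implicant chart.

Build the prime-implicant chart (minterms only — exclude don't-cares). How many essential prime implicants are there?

3

size-2^0 implicants → 0001(✓)  0010(✓)  0011(✓)  1000(✓)  1001(✓)  1011(✓)  1101(✓)
size-2^1 implicants → -001(✓)  -011(✓)  00-1(✓)  001-  1-01  10-1(✓)  100-
size-2^2 implicants → -0-1
Unchecked terms (primes): -0-1, 001-, 1-01, 100-
Minterm coverage:
  m1 ⊆ -0-1 [E]
  m8 ⊆ 100- [E]
  m9 ⊆ -0-1,1-01,100-
  m11 ⊆ -0-1 [E]
  m13 ⊆ 1-01 [E]
E = {-0-1, 1-01, 100-}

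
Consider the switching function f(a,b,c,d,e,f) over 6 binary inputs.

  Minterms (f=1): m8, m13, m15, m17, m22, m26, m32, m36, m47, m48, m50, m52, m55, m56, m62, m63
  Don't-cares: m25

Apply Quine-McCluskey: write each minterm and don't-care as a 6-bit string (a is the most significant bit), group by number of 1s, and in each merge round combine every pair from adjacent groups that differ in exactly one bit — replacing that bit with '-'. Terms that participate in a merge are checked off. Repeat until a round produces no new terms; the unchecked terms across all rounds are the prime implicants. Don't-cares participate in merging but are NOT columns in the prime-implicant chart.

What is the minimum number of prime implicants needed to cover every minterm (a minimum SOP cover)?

11

Round 0: 001000 001101✓ 001111✓ 010001✓ 010110 011001✓ 011010 100000✓ 100100✓ 101111✓ 110000✓ 110010✓ 110100✓ 110111✓ 111000✓ 111110✓ 111111✓
Round 1: -01111 0011-1 01-001 1-0000✓ 1-0100✓ 1-1111 100-00✓ 11-000 11-111 110-00✓ 1100-0 11111-
Round 2: 1-0-00
PIs = {-01111, 001000, 0011-1, 01-001, 010110, 011010, 1-0-00, 1-1111, 11-000, 11-111, 1100-0, 11111-}
Coverage chart:
  m8: 001000 ←essential
  m13: 0011-1 ←essential
  m15: -01111,0011-1
  m17: 01-001 ←essential
  m22: 010110 ←essential
  m26: 011010 ←essential
  m32: 1-0-00 ←essential
  m36: 1-0-00 ←essential
  m47: -01111,1-1111
  m48: 1-0-00,11-000,1100-0
  m50: 1100-0 ←essential
  m52: 1-0-00 ←essential
  m55: 11-111 ←essential
  m56: 11-000 ←essential
  m62: 11111- ←essential
  m63: 1-1111,11-111,11111-
Essential: 001000, 0011-1, 01-001, 010110, 011010, 1-0-00, 11-000, 11-111, 1100-0, 11111-
Petrick residual → -01111
Min cover (11 terms): b'cdef + a'b'cd'e'f' + a'b'cdf + a'bd'e'f + a'bc'def' + a'bcd'ef' + ac'e'f' + abd'e'f' + abdef + abc'd'f' + abcde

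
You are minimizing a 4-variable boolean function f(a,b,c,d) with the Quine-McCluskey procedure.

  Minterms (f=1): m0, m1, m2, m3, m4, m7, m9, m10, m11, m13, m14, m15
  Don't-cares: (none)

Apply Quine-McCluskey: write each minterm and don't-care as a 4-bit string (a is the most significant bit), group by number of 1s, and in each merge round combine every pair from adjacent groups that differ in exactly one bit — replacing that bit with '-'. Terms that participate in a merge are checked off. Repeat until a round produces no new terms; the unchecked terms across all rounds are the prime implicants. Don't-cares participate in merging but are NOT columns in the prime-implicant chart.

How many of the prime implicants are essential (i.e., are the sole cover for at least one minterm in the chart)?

Round 0: 0000✓ 0001✓ 0010✓ 0011✓ 0100✓ 0111✓ 1001✓ 1010✓ 1011✓ 1101✓ 1110✓ 1111✓
Round 1: -001✓ -010✓ -011✓ -111✓ 0-00 0-11✓ 00-0✓ 00-1✓ 000-✓ 001-✓ 1-01✓ 1-10✓ 1-11✓ 10-1✓ 101-✓ 11-1✓ 111-✓
Round 2: --11 -0-1 -01- 00-- 1--1 1-1-
PIs = {--11, -0-1, -01-, 0-00, 00--, 1--1, 1-1-}
Coverage chart:
  m0: 0-00,00--
  m1: -0-1,00--
  m2: -01-,00--
  m3: --11,-0-1,-01-,00--
  m4: 0-00 ←essential
  m7: --11 ←essential
  m9: -0-1,1--1
  m10: -01-,1-1-
  m11: --11,-0-1,-01-,1--1,1-1-
  m13: 1--1 ←essential
  m14: 1-1- ←essential
  m15: --11,1--1,1-1-
Essential: --11, 0-00, 1--1, 1-1-

4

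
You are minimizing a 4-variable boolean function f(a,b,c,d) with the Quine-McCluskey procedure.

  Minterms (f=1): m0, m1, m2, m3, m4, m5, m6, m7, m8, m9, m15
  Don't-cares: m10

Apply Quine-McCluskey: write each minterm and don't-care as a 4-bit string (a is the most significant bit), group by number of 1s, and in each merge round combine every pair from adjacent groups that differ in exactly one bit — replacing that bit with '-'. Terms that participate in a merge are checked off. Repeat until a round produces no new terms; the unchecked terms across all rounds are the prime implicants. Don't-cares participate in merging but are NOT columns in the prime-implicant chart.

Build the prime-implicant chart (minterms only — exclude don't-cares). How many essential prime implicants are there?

size-2^0 implicants → 0000(✓)  0001(✓)  0010(✓)  0011(✓)  0100(✓)  0101(✓)  0110(✓)  0111(✓)  1000(✓)  1001(✓)  1010(✓)  1111(✓)
size-2^1 implicants → -000(✓)  -001(✓)  -010(✓)  -111  0-00(✓)  0-01(✓)  0-10(✓)  0-11(✓)  00-0(✓)  00-1(✓)  000-(✓)  001-(✓)  01-0(✓)  01-1(✓)  010-(✓)  011-(✓)  10-0(✓)  100-(✓)
size-2^2 implicants → -0-0  -00-  0--0(✓)  0--1(✓)  0-0-(✓)  0-1-(✓)  00--(✓)  01--(✓)
size-2^3 implicants → 0---
Unchecked terms (primes): -0-0, -00-, -111, 0---
Minterm coverage:
  m0 ⊆ -0-0,-00-,0---
  m1 ⊆ -00-,0---
  m2 ⊆ -0-0,0---
  m3 ⊆ 0--- [E]
  m4 ⊆ 0--- [E]
  m5 ⊆ 0--- [E]
  m6 ⊆ 0--- [E]
  m7 ⊆ -111,0---
  m8 ⊆ -0-0,-00-
  m9 ⊆ -00- [E]
  m15 ⊆ -111 [E]
E = {-00-, -111, 0---}

3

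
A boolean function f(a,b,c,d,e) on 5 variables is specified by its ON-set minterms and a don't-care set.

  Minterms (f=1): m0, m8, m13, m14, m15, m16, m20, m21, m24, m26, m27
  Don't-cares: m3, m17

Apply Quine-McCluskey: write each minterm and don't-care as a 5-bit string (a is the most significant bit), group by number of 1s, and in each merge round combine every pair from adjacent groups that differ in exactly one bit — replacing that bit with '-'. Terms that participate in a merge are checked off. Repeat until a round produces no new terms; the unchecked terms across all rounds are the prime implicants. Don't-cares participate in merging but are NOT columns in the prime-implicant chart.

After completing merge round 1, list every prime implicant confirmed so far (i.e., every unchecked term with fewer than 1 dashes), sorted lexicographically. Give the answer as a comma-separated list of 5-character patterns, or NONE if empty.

00011

[col 0] 00000*, 00011, 01000*, 01101*, 01110*, 01111*, 10000*, 10001*, 10100*, 10101*, 11000*, 11010*, 11011*
[col 1] -0000*, -1000*, 0-000*, 011-1, 0111-, 1-000*, 10-00*, 10-01*, 1000-*, 1010-*, 110-0, 1101-
[col 2] --000, 10-0-
Prime implicants: --000, 00011, 011-1, 0111-, 10-0-, 110-0, 1101-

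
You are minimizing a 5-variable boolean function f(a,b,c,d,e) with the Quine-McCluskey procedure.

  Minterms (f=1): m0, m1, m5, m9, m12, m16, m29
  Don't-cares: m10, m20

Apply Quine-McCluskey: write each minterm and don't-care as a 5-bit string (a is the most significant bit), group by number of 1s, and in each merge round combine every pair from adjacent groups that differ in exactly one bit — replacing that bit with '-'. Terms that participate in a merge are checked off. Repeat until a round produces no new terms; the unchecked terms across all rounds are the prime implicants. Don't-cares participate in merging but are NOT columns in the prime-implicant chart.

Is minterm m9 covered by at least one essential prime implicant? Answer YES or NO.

Round 0: 00000✓ 00001✓ 00101✓ 01001✓ 01010 01100 10000✓ 10100✓ 11101
Round 1: -0000 0-001 00-01 0000- 10-00
PIs = {-0000, 0-001, 00-01, 0000-, 01010, 01100, 10-00, 11101}
Coverage chart:
  m0: -0000,0000-
  m1: 0-001,00-01,0000-
  m5: 00-01 ←essential
  m9: 0-001 ←essential
  m12: 01100 ←essential
  m16: -0000,10-00
  m29: 11101 ←essential
Essential: 0-001, 00-01, 01100, 11101

YES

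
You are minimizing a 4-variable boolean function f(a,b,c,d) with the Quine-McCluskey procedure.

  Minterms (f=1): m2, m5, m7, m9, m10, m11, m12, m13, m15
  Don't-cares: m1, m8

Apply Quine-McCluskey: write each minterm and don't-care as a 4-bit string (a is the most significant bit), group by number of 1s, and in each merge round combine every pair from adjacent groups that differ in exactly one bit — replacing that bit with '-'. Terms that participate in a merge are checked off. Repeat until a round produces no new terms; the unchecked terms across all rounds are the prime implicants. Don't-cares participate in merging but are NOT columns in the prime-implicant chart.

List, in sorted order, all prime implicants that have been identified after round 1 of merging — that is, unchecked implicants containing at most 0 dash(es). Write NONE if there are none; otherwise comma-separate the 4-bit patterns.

Round 0: 0001✓ 0010✓ 0101✓ 0111✓ 1000✓ 1001✓ 1010✓ 1011✓ 1100✓ 1101✓ 1111✓
Round 1: -001✓ -010 -101✓ -111✓ 0-01✓ 01-1✓ 1-00✓ 1-01✓ 1-11✓ 10-0✓ 10-1✓ 100-✓ 101-✓ 11-1✓ 110-✓
Round 2: --01 -1-1 1--1 1-0- 10--
PIs = {--01, -010, -1-1, 1--1, 1-0-, 10--}

NONE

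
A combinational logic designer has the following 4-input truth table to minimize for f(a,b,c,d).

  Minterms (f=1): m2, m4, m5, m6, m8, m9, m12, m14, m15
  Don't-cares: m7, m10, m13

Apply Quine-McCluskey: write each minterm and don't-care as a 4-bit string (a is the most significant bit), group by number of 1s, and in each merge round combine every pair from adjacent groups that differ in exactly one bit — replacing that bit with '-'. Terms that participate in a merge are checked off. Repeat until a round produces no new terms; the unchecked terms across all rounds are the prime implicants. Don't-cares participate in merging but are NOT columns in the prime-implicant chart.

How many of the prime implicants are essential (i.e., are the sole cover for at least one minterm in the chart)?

Round 0: 0010✓ 0100✓ 0101✓ 0110✓ 0111✓ 1000✓ 1001✓ 1010✓ 1100✓ 1101✓ 1110✓ 1111✓
Round 1: -010✓ -100✓ -101✓ -110✓ -111✓ 0-10✓ 01-0✓ 01-1✓ 010-✓ 011-✓ 1-00✓ 1-01✓ 1-10✓ 10-0✓ 100-✓ 11-0✓ 11-1✓ 110-✓ 111-✓
Round 2: --10 -1-0✓ -1-1✓ -10-✓ -11-✓ 01--✓ 1--0 1-0- 11--✓
Round 3: -1--
PIs = {--10, -1--, 1--0, 1-0-}
Coverage chart:
  m2: --10 ←essential
  m4: -1-- ←essential
  m5: -1-- ←essential
  m6: --10,-1--
  m8: 1--0,1-0-
  m9: 1-0- ←essential
  m12: -1--,1--0,1-0-
  m14: --10,-1--,1--0
  m15: -1-- ←essential
Essential: --10, -1--, 1-0-

3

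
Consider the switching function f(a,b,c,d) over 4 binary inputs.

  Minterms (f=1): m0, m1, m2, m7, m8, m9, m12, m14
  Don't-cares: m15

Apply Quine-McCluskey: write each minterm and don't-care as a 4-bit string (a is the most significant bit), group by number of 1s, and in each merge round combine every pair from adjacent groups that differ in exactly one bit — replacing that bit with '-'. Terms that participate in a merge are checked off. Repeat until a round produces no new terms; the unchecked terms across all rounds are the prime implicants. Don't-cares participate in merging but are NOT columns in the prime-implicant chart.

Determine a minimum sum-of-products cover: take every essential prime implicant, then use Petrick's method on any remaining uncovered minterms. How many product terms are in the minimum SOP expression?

4

Round 0: 0000✓ 0001✓ 0010✓ 0111✓ 1000✓ 1001✓ 1100✓ 1110✓ 1111✓
Round 1: -000✓ -001✓ -111 00-0 000-✓ 1-00 100-✓ 11-0 111-
Round 2: -00-
PIs = {-00-, -111, 00-0, 1-00, 11-0, 111-}
Coverage chart:
  m0: -00-,00-0
  m1: -00- ←essential
  m2: 00-0 ←essential
  m7: -111 ←essential
  m8: -00-,1-00
  m9: -00- ←essential
  m12: 1-00,11-0
  m14: 11-0,111-
Essential: -00-, -111, 00-0
Petrick residual → 11-0
Min cover (4 terms): b'c' + bcd + a'b'd' + abd'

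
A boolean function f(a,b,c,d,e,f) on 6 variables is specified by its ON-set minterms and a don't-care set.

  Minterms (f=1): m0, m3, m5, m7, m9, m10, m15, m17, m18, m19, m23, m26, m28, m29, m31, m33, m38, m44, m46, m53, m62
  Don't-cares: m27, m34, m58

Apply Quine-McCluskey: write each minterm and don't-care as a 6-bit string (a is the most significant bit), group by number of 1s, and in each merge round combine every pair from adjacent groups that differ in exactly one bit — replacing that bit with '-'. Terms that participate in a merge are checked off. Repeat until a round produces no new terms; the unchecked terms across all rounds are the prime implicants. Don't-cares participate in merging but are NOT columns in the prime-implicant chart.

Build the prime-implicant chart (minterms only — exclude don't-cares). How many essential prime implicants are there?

12

size-2^0 implicants → 000000  000011(✓)  000101(✓)  000111(✓)  001001  001010(✓)  001111(✓)  010001(✓)  010010(✓)  010011(✓)  010111(✓)  011010(✓)  011011(✓)  011100(✓)  011101(✓)  011111(✓)  100001  100010(✓)  100110(✓)  101100(✓)  101110(✓)  110101  111010(✓)  111110(✓)
size-2^1 implicants → -11010  0-0011(✓)  0-0111(✓)  0-1010  0-1111(✓)  00-111(✓)  000-11(✓)  0001-1  01-010(✓)  01-011(✓)  01-111(✓)  010-11(✓)  0100-1  01001-(✓)  011-11(✓)  01101-(✓)  0111-1  01110-  1-1110  10-110  100-10  1011-0  111-10
size-2^2 implicants → 0--111  0-0-11  01--11  01-01-
Unchecked terms (primes): -11010, 0--111, 0-0-11, 0-1010, 000000, 0001-1, 001001, 01--11, 01-01-, 0100-1, 0111-1, 01110-, 1-1110, 10-110, 100-10, 100001, 1011-0, 110101, 111-10
Minterm coverage:
  m0 ⊆ 000000 [E]
  m3 ⊆ 0-0-11 [E]
  m5 ⊆ 0001-1 [E]
  m7 ⊆ 0--111,0-0-11,0001-1
  m9 ⊆ 001001 [E]
  m10 ⊆ 0-1010 [E]
  m15 ⊆ 0--111 [E]
  m17 ⊆ 0100-1 [E]
  m18 ⊆ 01-01- [E]
  m19 ⊆ 0-0-11,01--11,01-01-,0100-1
  m23 ⊆ 0--111,0-0-11,01--11
  m26 ⊆ -11010,0-1010,01-01-
  m28 ⊆ 01110- [E]
  m29 ⊆ 0111-1,01110-
  m31 ⊆ 0--111,01--11,0111-1
  m33 ⊆ 100001 [E]
  m38 ⊆ 10-110,100-10
  m44 ⊆ 1011-0 [E]
  m46 ⊆ 1-1110,10-110,1011-0
  m53 ⊆ 110101 [E]
  m62 ⊆ 1-1110,111-10
E = {0--111, 0-0-11, 0-1010, 000000, 0001-1, 001001, 01-01-, 0100-1, 01110-, 100001, 1011-0, 110101}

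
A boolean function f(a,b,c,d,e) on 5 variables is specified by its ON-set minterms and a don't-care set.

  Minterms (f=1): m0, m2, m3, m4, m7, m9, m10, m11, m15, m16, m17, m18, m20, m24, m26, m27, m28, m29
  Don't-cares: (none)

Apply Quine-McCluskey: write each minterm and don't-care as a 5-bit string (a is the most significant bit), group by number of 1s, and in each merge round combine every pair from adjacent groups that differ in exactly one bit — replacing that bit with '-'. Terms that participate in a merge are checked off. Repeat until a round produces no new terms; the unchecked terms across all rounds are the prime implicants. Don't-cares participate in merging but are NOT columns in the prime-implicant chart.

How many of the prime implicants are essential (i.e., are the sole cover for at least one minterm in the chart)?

6

[col 0] 00000*, 00010*, 00011*, 00100*, 00111*, 01001*, 01010*, 01011*, 01111*, 10000*, 10001*, 10010*, 10100*, 11000*, 11010*, 11011*, 11100*, 11101*
[col 1] -0000*, -0010*, -0100*, -1010*, -1011*, 0-010*, 0-011*, 0-111*, 00-00*, 00-11*, 000-0*, 0001-*, 01-11*, 010-1, 0101-*, 1-000*, 1-010*, 1-100*, 10-00*, 100-0*, 1000-, 11-00*, 110-0*, 1101-*, 1110-
[col 2] --010, -0-00, -00-0, -101-, 0--11, 0-01-, 1--00, 1-0-0
Prime implicants: --010, -0-00, -00-0, -101-, 0--11, 0-01-, 010-1, 1--00, 1-0-0, 1000-, 1110-
PI chart (minterm → PIs covering it):
  0 | -0-00,-00-0
  2 | --010,-00-0,0-01-
  3 | 0--11,0-01-
  4 | -0-00  (sole → essential)
  7 | 0--11  (sole → essential)
  9 | 010-1  (sole → essential)
  10 | --010,-101-,0-01-
  11 | -101-,0--11,0-01-,010-1
  15 | 0--11  (sole → essential)
  16 | -0-00,-00-0,1--00,1-0-0,1000-
  17 | 1000-  (sole → essential)
  18 | --010,-00-0,1-0-0
  20 | -0-00,1--00
  24 | 1--00,1-0-0
  26 | --010,-101-,1-0-0
  27 | -101-  (sole → essential)
  28 | 1--00,1110-
  29 | 1110-  (sole → essential)
Essential prime implicants: -0-00, -101-, 0--11, 010-1, 1000-, 1110-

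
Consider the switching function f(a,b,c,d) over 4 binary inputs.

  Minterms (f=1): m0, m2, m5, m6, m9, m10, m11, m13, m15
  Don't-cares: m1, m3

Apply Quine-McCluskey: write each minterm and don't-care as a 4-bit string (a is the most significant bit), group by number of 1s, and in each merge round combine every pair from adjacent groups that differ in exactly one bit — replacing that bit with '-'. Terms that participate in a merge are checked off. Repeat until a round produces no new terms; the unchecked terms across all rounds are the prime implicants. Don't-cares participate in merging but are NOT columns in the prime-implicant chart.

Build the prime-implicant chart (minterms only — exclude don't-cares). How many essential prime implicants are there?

5

size-2^0 implicants → 0000(✓)  0001(✓)  0010(✓)  0011(✓)  0101(✓)  0110(✓)  1001(✓)  1010(✓)  1011(✓)  1101(✓)  1111(✓)
size-2^1 implicants → -001(✓)  -010(✓)  -011(✓)  -101(✓)  0-01(✓)  0-10  00-0(✓)  00-1(✓)  000-(✓)  001-(✓)  1-01(✓)  1-11(✓)  10-1(✓)  101-(✓)  11-1(✓)
size-2^2 implicants → --01  -0-1  -01-  00--  1--1
Unchecked terms (primes): --01, -0-1, -01-, 0-10, 00--, 1--1
Minterm coverage:
  m0 ⊆ 00-- [E]
  m2 ⊆ -01-,0-10,00--
  m5 ⊆ --01 [E]
  m6 ⊆ 0-10 [E]
  m9 ⊆ --01,-0-1,1--1
  m10 ⊆ -01- [E]
  m11 ⊆ -0-1,-01-,1--1
  m13 ⊆ --01,1--1
  m15 ⊆ 1--1 [E]
E = {--01, -01-, 0-10, 00--, 1--1}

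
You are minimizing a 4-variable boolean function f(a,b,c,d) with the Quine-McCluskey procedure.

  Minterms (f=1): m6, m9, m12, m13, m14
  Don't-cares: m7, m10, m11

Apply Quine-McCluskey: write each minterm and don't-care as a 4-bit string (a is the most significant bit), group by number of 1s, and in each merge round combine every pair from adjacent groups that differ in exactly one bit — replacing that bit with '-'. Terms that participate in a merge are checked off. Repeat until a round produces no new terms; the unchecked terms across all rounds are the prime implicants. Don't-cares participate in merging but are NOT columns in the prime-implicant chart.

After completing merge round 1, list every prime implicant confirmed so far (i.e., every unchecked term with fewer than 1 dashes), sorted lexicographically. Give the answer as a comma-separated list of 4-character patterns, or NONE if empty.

[col 0] 0110*, 0111*, 1001*, 1010*, 1011*, 1100*, 1101*, 1110*
[col 1] -110, 011-, 1-01, 1-10, 10-1, 101-, 11-0, 110-
Prime implicants: -110, 011-, 1-01, 1-10, 10-1, 101-, 11-0, 110-

NONE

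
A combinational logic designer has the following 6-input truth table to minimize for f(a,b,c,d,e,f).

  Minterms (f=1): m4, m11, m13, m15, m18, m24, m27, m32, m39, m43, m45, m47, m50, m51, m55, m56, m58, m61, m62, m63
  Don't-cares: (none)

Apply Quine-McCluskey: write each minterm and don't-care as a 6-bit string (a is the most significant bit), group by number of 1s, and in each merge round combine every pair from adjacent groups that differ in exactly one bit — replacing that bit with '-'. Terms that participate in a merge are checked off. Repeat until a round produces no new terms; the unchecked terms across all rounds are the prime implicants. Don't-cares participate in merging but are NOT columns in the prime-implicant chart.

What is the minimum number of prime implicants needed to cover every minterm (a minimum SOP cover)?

11

[col 0] 000100, 001011*, 001101*, 001111*, 010010*, 011000*, 011011*, 100000, 100111*, 101011*, 101101*, 101111*, 110010*, 110011*, 110111*, 111000*, 111010*, 111101*, 111110*, 111111*
[col 1] -01011*, -01101*, -01111*, -10010, -11000, 0-1011, 001-11*, 0011-1*, 1-0111*, 1-1101*, 1-1111*, 10-111*, 101-11*, 1011-1*, 11-010, 11-111*, 110-11, 11001-, 111-10, 1110-0, 1111-1*, 11111-
[col 2] -01-11, -011-1, 1--111, 1-11-1
Prime implicants: -01-11, -011-1, -10010, -11000, 0-1011, 000100, 1--111, 1-11-1, 100000, 11-010, 110-11, 11001-, 111-10, 1110-0, 11111-
PI chart (minterm → PIs covering it):
  4 | 000100  (sole → essential)
  11 | -01-11,0-1011
  13 | -011-1  (sole → essential)
  15 | -01-11,-011-1
  18 | -10010  (sole → essential)
  24 | -11000  (sole → essential)
  27 | 0-1011  (sole → essential)
  32 | 100000  (sole → essential)
  39 | 1--111  (sole → essential)
  43 | -01-11  (sole → essential)
  45 | -011-1,1-11-1
  47 | -01-11,-011-1,1--111,1-11-1
  50 | -10010,11-010,11001-
  51 | 110-11,11001-
  55 | 1--111,110-11
  56 | -11000,1110-0
  58 | 11-010,111-10,1110-0
  61 | 1-11-1  (sole → essential)
  62 | 111-10,11111-
  63 | 1--111,1-11-1,11111-
Essential prime implicants: -01-11, -011-1, -10010, -11000, 0-1011, 000100, 1--111, 1-11-1, 100000
Petrick residual → 110-11, 111-10
Minimum SOP uses 11 PIs: b'cef + b'cdf + bc'd'ef' + bcd'e'f' + a'cd'ef + a'b'c'de'f' + adef + acdf + ab'c'd'e'f' + abc'ef + abcef'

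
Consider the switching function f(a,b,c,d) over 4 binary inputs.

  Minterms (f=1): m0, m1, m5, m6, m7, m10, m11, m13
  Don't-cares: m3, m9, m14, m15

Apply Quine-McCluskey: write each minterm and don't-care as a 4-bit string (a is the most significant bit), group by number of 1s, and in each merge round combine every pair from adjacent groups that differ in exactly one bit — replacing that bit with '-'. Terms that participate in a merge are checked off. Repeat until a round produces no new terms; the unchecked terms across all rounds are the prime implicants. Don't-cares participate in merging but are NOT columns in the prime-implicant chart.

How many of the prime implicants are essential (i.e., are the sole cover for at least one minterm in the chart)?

4

Round 0: 0000✓ 0001✓ 0011✓ 0101✓ 0110✓ 0111✓ 1001✓ 1010✓ 1011✓ 1101✓ 1110✓ 1111✓
Round 1: -001✓ -011✓ -101✓ -110✓ -111✓ 0-01✓ 0-11✓ 00-1✓ 000- 01-1✓ 011-✓ 1-01✓ 1-10✓ 1-11✓ 10-1✓ 101-✓ 11-1✓ 111-✓
Round 2: --01✓ --11✓ -0-1✓ -1-1✓ -11- 0--1✓ 1--1✓ 1-1-
Round 3: ---1
PIs = {---1, -11-, 000-, 1-1-}
Coverage chart:
  m0: 000- ←essential
  m1: ---1,000-
  m5: ---1 ←essential
  m6: -11- ←essential
  m7: ---1,-11-
  m10: 1-1- ←essential
  m11: ---1,1-1-
  m13: ---1 ←essential
Essential: ---1, -11-, 000-, 1-1-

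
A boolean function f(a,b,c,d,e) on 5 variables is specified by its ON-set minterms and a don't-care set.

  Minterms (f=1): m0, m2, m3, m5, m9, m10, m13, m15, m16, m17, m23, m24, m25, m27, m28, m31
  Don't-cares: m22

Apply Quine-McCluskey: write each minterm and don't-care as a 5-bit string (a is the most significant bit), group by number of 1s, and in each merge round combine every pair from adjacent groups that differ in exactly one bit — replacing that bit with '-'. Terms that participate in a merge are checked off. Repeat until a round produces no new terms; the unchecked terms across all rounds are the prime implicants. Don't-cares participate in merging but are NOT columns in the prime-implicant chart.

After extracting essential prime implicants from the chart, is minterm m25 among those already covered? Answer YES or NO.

YES

Round 0: 00000✓ 00010✓ 00011✓ 00101✓ 01001✓ 01010✓ 01101✓ 01111✓ 10000✓ 10001✓ 10110✓ 10111✓ 11000✓ 11001✓ 11011✓ 11100✓ 11111✓
Round 1: -0000 -1001 -1111 0-010 0-101 000-0 0001- 01-01 011-1 1-000✓ 1-001✓ 1-111 1000-✓ 1011- 11-00 11-11 110-1 1100-✓
Round 2: 1-00-
PIs = {-0000, -1001, -1111, 0-010, 0-101, 000-0, 0001-, 01-01, 011-1, 1-00-, 1-111, 1011-, 11-00, 11-11, 110-1}
Coverage chart:
  m0: -0000,000-0
  m2: 0-010,000-0,0001-
  m3: 0001- ←essential
  m5: 0-101 ←essential
  m9: -1001,01-01
  m10: 0-010 ←essential
  m13: 0-101,01-01,011-1
  m15: -1111,011-1
  m16: -0000,1-00-
  m17: 1-00- ←essential
  m23: 1-111,1011-
  m24: 1-00-,11-00
  m25: -1001,1-00-,110-1
  m27: 11-11,110-1
  m28: 11-00 ←essential
  m31: -1111,1-111,11-11
Essential: 0-010, 0-101, 0001-, 1-00-, 11-00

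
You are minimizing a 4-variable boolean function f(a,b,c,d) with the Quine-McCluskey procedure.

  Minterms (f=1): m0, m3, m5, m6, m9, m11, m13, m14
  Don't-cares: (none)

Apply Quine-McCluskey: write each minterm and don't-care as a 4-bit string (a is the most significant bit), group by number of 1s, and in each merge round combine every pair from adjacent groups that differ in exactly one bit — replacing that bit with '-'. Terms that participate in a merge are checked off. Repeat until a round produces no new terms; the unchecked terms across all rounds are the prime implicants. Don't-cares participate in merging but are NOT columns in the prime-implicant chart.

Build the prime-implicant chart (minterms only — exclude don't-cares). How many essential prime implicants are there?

[col 0] 0000, 0011*, 0101*, 0110*, 1001*, 1011*, 1101*, 1110*
[col 1] -011, -101, -110, 1-01, 10-1
Prime implicants: -011, -101, -110, 0000, 1-01, 10-1
PI chart (minterm → PIs covering it):
  0 | 0000  (sole → essential)
  3 | -011  (sole → essential)
  5 | -101  (sole → essential)
  6 | -110  (sole → essential)
  9 | 1-01,10-1
  11 | -011,10-1
  13 | -101,1-01
  14 | -110  (sole → essential)
Essential prime implicants: -011, -101, -110, 0000

4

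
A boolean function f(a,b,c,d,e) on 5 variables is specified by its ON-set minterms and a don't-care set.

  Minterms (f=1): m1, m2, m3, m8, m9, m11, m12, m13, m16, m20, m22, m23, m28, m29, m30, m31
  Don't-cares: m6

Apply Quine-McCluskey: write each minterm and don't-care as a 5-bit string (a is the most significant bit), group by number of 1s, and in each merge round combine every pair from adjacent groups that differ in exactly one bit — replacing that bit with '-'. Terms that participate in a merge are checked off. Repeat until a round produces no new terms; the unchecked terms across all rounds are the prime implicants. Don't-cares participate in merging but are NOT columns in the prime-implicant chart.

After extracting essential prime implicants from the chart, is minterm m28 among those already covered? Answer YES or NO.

size-2^0 implicants → 00001(✓)  00010(✓)  00011(✓)  00110(✓)  01000(✓)  01001(✓)  01011(✓)  01100(✓)  01101(✓)  10000(✓)  10100(✓)  10110(✓)  10111(✓)  11100(✓)  11101(✓)  11110(✓)  11111(✓)
size-2^1 implicants → -0110  -1100(✓)  -1101(✓)  0-001(✓)  0-011(✓)  00-10  000-1(✓)  0001-  01-00(✓)  01-01(✓)  010-1(✓)  0100-(✓)  0110-(✓)  1-100(✓)  1-110(✓)  1-111(✓)  10-00  101-0(✓)  1011-(✓)  111-0(✓)  111-1(✓)  1110-(✓)  1111-(✓)
size-2^2 implicants → -110-  0-0-1  01-0-  1-1-0  1-11-  111--
Unchecked terms (primes): -0110, -110-, 0-0-1, 00-10, 0001-, 01-0-, 1-1-0, 1-11-, 10-00, 111--
Minterm coverage:
  m1 ⊆ 0-0-1 [E]
  m2 ⊆ 00-10,0001-
  m3 ⊆ 0-0-1,0001-
  m8 ⊆ 01-0- [E]
  m9 ⊆ 0-0-1,01-0-
  m11 ⊆ 0-0-1 [E]
  m12 ⊆ -110-,01-0-
  m13 ⊆ -110-,01-0-
  m16 ⊆ 10-00 [E]
  m20 ⊆ 1-1-0,10-00
  m22 ⊆ -0110,1-1-0,1-11-
  m23 ⊆ 1-11- [E]
  m28 ⊆ -110-,1-1-0,111--
  m29 ⊆ -110-,111--
  m30 ⊆ 1-1-0,1-11-,111--
  m31 ⊆ 1-11-,111--
E = {0-0-1, 01-0-, 1-11-, 10-00}

NO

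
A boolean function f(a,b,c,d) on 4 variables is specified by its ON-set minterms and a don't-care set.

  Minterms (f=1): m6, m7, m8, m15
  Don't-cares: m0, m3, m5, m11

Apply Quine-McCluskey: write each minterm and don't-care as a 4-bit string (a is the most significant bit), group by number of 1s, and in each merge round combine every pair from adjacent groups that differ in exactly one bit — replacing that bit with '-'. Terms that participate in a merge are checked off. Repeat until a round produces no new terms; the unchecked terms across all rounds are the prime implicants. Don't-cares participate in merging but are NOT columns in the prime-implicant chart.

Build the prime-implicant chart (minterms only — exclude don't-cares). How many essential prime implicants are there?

3

size-2^0 implicants → 0000(✓)  0011(✓)  0101(✓)  0110(✓)  0111(✓)  1000(✓)  1011(✓)  1111(✓)
size-2^1 implicants → -000  -011(✓)  -111(✓)  0-11(✓)  01-1  011-  1-11(✓)
size-2^2 implicants → --11
Unchecked terms (primes): --11, -000, 01-1, 011-
Minterm coverage:
  m6 ⊆ 011- [E]
  m7 ⊆ --11,01-1,011-
  m8 ⊆ -000 [E]
  m15 ⊆ --11 [E]
E = {--11, -000, 011-}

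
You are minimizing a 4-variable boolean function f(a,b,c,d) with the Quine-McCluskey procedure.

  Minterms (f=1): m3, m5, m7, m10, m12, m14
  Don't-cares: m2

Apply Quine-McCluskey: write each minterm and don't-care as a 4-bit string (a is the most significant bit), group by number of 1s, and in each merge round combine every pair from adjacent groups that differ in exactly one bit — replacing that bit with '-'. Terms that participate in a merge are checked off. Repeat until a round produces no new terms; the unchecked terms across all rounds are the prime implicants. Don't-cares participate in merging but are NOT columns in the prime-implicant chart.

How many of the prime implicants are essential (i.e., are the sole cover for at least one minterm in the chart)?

Round 0: 0010✓ 0011✓ 0101✓ 0111✓ 1010✓ 1100✓ 1110✓
Round 1: -010 0-11 001- 01-1 1-10 11-0
PIs = {-010, 0-11, 001-, 01-1, 1-10, 11-0}
Coverage chart:
  m3: 0-11,001-
  m5: 01-1 ←essential
  m7: 0-11,01-1
  m10: -010,1-10
  m12: 11-0 ←essential
  m14: 1-10,11-0
Essential: 01-1, 11-0

2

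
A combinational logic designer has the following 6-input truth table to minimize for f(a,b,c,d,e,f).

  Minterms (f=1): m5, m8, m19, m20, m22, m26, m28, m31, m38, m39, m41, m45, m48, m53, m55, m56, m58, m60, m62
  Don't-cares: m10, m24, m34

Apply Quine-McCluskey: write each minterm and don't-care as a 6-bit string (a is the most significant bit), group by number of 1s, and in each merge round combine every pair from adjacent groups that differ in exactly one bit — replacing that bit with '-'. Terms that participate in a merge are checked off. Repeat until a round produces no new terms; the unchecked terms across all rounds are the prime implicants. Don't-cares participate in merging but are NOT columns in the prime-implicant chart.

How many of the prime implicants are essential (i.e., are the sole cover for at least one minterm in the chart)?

9

Round 0: 000101 001000✓ 001010✓ 010011 010100✓ 010110✓ 011000✓ 011010✓ 011100✓ 011111 100010✓ 100110✓ 100111✓ 101001✓ 101101✓ 110000✓ 110101✓ 110111✓ 111000✓ 111010✓ 111100✓ 111110✓
Round 1: -11000✓ -11010✓ -11100✓ 0-1000✓ 0-1010✓ 0010-0✓ 01-100 0101-0 011-00✓ 0110-0✓ 1-0111 100-10 10011- 101-01 11-000 1101-1 111-00✓ 111-10✓ 1110-0✓ 1111-0✓
Round 2: -11-00 -110-0 0-10-0 111--0
PIs = {-11-00, -110-0, 0-10-0, 000101, 01-100, 010011, 0101-0, 011111, 1-0111, 100-10, 10011-, 101-01, 11-000, 1101-1, 111--0}
Coverage chart:
  m5: 000101 ←essential
  m8: 0-10-0 ←essential
  m19: 010011 ←essential
  m20: 01-100,0101-0
  m22: 0101-0 ←essential
  m26: -110-0,0-10-0
  m28: -11-00,01-100
  m31: 011111 ←essential
  m38: 100-10,10011-
  m39: 1-0111,10011-
  m41: 101-01 ←essential
  m45: 101-01 ←essential
  m48: 11-000 ←essential
  m53: 1101-1 ←essential
  m55: 1-0111,1101-1
  m56: -11-00,-110-0,11-000,111--0
  m58: -110-0,111--0
  m60: -11-00,111--0
  m62: 111--0 ←essential
Essential: 0-10-0, 000101, 010011, 0101-0, 011111, 101-01, 11-000, 1101-1, 111--0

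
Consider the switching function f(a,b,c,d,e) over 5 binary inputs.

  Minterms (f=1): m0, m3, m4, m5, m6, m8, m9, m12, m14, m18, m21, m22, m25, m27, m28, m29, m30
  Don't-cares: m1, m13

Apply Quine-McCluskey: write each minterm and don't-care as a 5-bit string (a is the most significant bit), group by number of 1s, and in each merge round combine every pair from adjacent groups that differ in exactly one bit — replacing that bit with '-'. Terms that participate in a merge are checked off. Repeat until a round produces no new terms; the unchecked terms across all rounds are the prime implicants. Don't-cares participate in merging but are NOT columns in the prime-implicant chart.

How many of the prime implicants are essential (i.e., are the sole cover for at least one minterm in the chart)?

size-2^0 implicants → 00000(✓)  00001(✓)  00011(✓)  00100(✓)  00101(✓)  00110(✓)  01000(✓)  01001(✓)  01100(✓)  01101(✓)  01110(✓)  10010(✓)  10101(✓)  10110(✓)  11001(✓)  11011(✓)  11100(✓)  11101(✓)  11110(✓)
size-2^1 implicants → -0101(✓)  -0110(✓)  -1001(✓)  -1100(✓)  -1101(✓)  -1110(✓)  0-000(✓)  0-001(✓)  0-100(✓)  0-101(✓)  0-110(✓)  00-00(✓)  00-01(✓)  000-1  0000-(✓)  001-0(✓)  0010-(✓)  01-00(✓)  01-01(✓)  0100-(✓)  011-0(✓)  0110-(✓)  1-101(✓)  1-110(✓)  10-10  11-01(✓)  110-1  111-0(✓)  1110-(✓)
size-2^2 implicants → --101  --110  -1-01  -11-0  -110-  0--00(✓)  0--01(✓)  0-00-(✓)  0-1-0  0-10-(✓)  00-0-(✓)  01-0-(✓)
size-2^3 implicants → 0--0-
Unchecked terms (primes): --101, --110, -1-01, -11-0, -110-, 0--0-, 0-1-0, 000-1, 10-10, 110-1
Minterm coverage:
  m0 ⊆ 0--0- [E]
  m3 ⊆ 000-1 [E]
  m4 ⊆ 0--0-,0-1-0
  m5 ⊆ --101,0--0-
  m6 ⊆ --110,0-1-0
  m8 ⊆ 0--0- [E]
  m9 ⊆ -1-01,0--0-
  m12 ⊆ -11-0,-110-,0--0-,0-1-0
  m14 ⊆ --110,-11-0,0-1-0
  m18 ⊆ 10-10 [E]
  m21 ⊆ --101 [E]
  m22 ⊆ --110,10-10
  m25 ⊆ -1-01,110-1
  m27 ⊆ 110-1 [E]
  m28 ⊆ -11-0,-110-
  m29 ⊆ --101,-1-01,-110-
  m30 ⊆ --110,-11-0
E = {--101, 0--0-, 000-1, 10-10, 110-1}

5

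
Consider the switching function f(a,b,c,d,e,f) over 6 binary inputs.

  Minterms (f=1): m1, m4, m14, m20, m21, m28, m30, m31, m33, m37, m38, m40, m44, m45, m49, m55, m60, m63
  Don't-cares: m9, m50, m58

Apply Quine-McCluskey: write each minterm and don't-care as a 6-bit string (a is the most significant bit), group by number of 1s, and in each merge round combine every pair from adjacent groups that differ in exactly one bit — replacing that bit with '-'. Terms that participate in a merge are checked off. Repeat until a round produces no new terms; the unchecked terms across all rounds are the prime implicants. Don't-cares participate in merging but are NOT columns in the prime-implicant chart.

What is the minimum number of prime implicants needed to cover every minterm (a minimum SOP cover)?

size-2^0 implicants → 000001(✓)  000100(✓)  001001(✓)  001110(✓)  010100(✓)  010101(✓)  011100(✓)  011110(✓)  011111(✓)  100001(✓)  100101(✓)  100110  101000(✓)  101100(✓)  101101(✓)  110001(✓)  110010(✓)  110111(✓)  111010(✓)  111100(✓)  111111(✓)
size-2^1 implicants → -00001  -11100  -11111  0-0100  0-1110  00-001  01-100  01010-  0111-0  01111-  1-0001  1-1100  10-101  100-01  101-00  10110-  11-010  11-111
Unchecked terms (primes): -00001, -11100, -11111, 0-0100, 0-1110, 00-001, 01-100, 01010-, 0111-0, 01111-, 1-0001, 1-1100, 10-101, 100-01, 100110, 101-00, 10110-, 11-010, 11-111
Minterm coverage:
  m1 ⊆ -00001,00-001
  m4 ⊆ 0-0100 [E]
  m14 ⊆ 0-1110 [E]
  m20 ⊆ 0-0100,01-100,01010-
  m21 ⊆ 01010- [E]
  m28 ⊆ -11100,01-100,0111-0
  m30 ⊆ 0-1110,0111-0,01111-
  m31 ⊆ -11111,01111-
  m33 ⊆ -00001,1-0001,100-01
  m37 ⊆ 10-101,100-01
  m38 ⊆ 100110 [E]
  m40 ⊆ 101-00 [E]
  m44 ⊆ 1-1100,101-00,10110-
  m45 ⊆ 10-101,10110-
  m49 ⊆ 1-0001 [E]
  m55 ⊆ 11-111 [E]
  m60 ⊆ -11100,1-1100
  m63 ⊆ -11111,11-111
E = {0-0100, 0-1110, 01010-, 1-0001, 100110, 101-00, 11-111}
Petrick residual → -00001, -11100, -11111, 10-101
Cover = b'c'd'e'f + bcde'f' + bcdef + a'c'de'f' + a'cdef' + a'bc'de' + ac'd'e'f + ab'de'f + ab'c'def' + ab'ce'f' + abdef  |cover|=11

11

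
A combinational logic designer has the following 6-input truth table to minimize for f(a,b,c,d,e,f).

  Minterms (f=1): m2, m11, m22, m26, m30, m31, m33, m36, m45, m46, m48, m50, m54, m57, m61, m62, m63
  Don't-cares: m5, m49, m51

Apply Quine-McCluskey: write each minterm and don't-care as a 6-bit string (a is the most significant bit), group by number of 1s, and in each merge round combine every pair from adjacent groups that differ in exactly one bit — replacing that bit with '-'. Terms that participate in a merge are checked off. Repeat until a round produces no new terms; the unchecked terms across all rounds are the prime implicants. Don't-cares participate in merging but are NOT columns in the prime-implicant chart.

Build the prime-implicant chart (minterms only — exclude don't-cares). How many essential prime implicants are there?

10

size-2^0 implicants → 000010  000101  001011  010110(✓)  011010(✓)  011110(✓)  011111(✓)  100001(✓)  100100  101101(✓)  101110(✓)  110000(✓)  110001(✓)  110010(✓)  110011(✓)  110110(✓)  111001(✓)  111101(✓)  111110(✓)  111111(✓)
size-2^1 implicants → -10110(✓)  -11110(✓)  -11111(✓)  01-110(✓)  011-10  01111-(✓)  1-0001  1-1101  1-1110  11-001  11-110(✓)  110-10  1100-0(✓)  1100-1(✓)  11000-(✓)  11001-(✓)  111-01  1111-1  11111-(✓)
size-2^2 implicants → -1-110  -1111-  1100--
Unchecked terms (primes): -1-110, -1111-, 000010, 000101, 001011, 011-10, 1-0001, 1-1101, 1-1110, 100100, 11-001, 110-10, 1100--, 111-01, 1111-1
Minterm coverage:
  m2 ⊆ 000010 [E]
  m11 ⊆ 001011 [E]
  m22 ⊆ -1-110 [E]
  m26 ⊆ 011-10 [E]
  m30 ⊆ -1-110,-1111-,011-10
  m31 ⊆ -1111- [E]
  m33 ⊆ 1-0001 [E]
  m36 ⊆ 100100 [E]
  m45 ⊆ 1-1101 [E]
  m46 ⊆ 1-1110 [E]
  m48 ⊆ 1100-- [E]
  m50 ⊆ 110-10,1100--
  m54 ⊆ -1-110,110-10
  m57 ⊆ 11-001,111-01
  m61 ⊆ 1-1101,111-01,1111-1
  m62 ⊆ -1-110,-1111-,1-1110
  m63 ⊆ -1111-,1111-1
E = {-1-110, -1111-, 000010, 001011, 011-10, 1-0001, 1-1101, 1-1110, 100100, 1100--}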